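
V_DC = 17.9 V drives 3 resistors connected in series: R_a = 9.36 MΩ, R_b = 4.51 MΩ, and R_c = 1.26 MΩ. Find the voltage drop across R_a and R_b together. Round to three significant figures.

V ≈ 16.4 V

Total series resistance ΣR = 9.36 + 4.51 + 1.26 = 15.13 MΩ.
R_{R_a..R_b} = 9.36 + 4.51 = 13.87 MΩ.
V = V_DC · R/ΣR = 17.9 × 0.9167 = 16.41 V.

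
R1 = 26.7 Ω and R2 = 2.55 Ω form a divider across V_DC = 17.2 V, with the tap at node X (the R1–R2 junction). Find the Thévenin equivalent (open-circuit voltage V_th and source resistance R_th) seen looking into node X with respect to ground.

V_th ≈ 1.50 V, R_th ≈ 2.33 Ω

With X open, the divider is unloaded: V_th = 17.2 × 2.55/29.25 = 1.499 V.
With V_DC suppressed (replaced by a short), R_th = R1 ‖ R2 = (26.70 × 2.55)/(26.70 + 2.55) = 2.328 Ω.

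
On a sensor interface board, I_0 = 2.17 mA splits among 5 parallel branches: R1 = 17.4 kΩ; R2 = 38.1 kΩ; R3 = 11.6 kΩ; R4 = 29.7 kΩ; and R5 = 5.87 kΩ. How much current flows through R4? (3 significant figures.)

I ≈ 0.195 mA

ΣG = 1/17.4 + 1/38.1 + 1/11.6 + 1/29.7 + 1/5.87 = 0.3740.
By the current-divider rule, I = I_0 · G_k/ΣG = 2.17 × 0.09004 = 0.1954 mA.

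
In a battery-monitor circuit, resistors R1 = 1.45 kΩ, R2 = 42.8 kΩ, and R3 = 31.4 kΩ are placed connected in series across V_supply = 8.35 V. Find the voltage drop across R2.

ΣR = 1.45 + 42.8 + 31.4 = 75.65 kΩ.
By the voltage-divider rule, V = 8.35 × 42.80/75.65 = 4.724 V.

V ≈ 4.72 V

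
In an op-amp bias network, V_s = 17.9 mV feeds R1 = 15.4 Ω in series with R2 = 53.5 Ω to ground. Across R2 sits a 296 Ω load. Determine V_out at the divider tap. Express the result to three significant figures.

R2 ‖ R_L = (53.5 × 296)/(53.5 + 296) = 45.31 Ω.
Voltage divider with the loaded lower leg: V_out = 17.9 × 45.31/(15.4 + 45.31) = 17.9 × 0.7463 = 13.36 mV.

V_out ≈ 13.4 mV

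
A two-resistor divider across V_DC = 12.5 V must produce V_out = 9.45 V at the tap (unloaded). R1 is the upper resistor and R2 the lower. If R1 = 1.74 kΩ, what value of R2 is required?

Required fraction k = V_out/V_DC = 0.7560.
So R2 = R1 · V_out/(V_DC − V_out) = 1.74 × 9.45/(12.5 − 9.45) = 1.74 × 3.098 = 5.391 kΩ.

R2 ≈ 5.39 kΩ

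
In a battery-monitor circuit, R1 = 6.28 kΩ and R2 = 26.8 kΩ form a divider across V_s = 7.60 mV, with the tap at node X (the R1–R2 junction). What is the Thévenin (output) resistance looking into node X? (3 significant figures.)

R_th ≈ 5.09 kΩ

Zeroing V_s shorts the top of R1 to ground, so R_th = R1 ‖ R2 = 5.088 kΩ.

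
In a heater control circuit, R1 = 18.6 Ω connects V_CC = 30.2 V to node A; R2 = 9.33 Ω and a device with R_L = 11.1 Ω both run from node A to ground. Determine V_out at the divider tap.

V_out ≈ 6.47 V

The load sits in parallel with R2, giving an effective lower resistance R2' = R2·R_L/(R2+R_L) = 5.069 Ω.
Then V_out = V_CC · R2'/(R1 + R2') = 30.2 × 5.069/23.67 = 6.468 V.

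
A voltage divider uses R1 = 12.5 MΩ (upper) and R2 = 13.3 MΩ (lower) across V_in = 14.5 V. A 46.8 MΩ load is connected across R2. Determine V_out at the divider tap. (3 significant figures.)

R2 ‖ R_L = (13.3 × 46.8)/(13.3 + 46.8) = 10.36 MΩ.
Now apply the divider: V_out = 14.5 × 0.4531 = 6.570 V.

V_out ≈ 6.57 V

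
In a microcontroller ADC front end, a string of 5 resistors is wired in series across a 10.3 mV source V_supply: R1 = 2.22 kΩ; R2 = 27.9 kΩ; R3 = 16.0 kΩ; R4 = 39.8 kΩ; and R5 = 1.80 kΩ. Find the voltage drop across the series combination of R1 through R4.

V ≈ 10.1 mV

Series total: ΣR = 2.22 + 27.9 + 16.0 + 39.8 + 1.80 = 87.72 kΩ.
R_{R1..R4} = 2.22 + 27.9 + 16.0 + 39.8 = 85.92 kΩ.
Voltage divider: V = V_supply · (85.92 / 87.72) = 10.3 × 0.9795 = 10.09 mV.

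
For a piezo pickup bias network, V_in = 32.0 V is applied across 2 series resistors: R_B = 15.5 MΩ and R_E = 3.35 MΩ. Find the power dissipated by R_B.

Series current I = V_in/ΣR = 32.0/18.85 = 1.698 µA.
V(R_B) = I·R = 26.31 V; P = V·I = 26.31 × 1.698 = 44.67 µW.

P ≈ 44.7 µW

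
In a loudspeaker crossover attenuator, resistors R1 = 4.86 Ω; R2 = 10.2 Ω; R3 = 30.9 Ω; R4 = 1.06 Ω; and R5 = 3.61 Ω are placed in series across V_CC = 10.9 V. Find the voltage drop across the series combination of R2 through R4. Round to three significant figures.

V ≈ 9.08 V

Series total: ΣR = 4.86 + 10.2 + 30.9 + 1.06 + 3.61 = 50.63 Ω.
R_{R2..R4} = 10.2 + 30.9 + 1.06 = 42.16 Ω.
Voltage divider: V = V_CC · (42.16 / 50.63) = 10.9 × 0.8327 = 9.077 V.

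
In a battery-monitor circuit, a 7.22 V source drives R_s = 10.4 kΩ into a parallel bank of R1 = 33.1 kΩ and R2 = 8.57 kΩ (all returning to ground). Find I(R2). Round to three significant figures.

I ≈ 0.333 mA

Parallel bank: R_p = 1/(1/33.1 + 1/8.57) = 6.807 kΩ.
V_A = 7.22 × 6.807/17.21 = 2.856 V.
Branch current I = V_A/R2 = 2.856/8.57 = 0.3333 mA.
(Equivalently: I_total = 0.4196 mA, then current-divider fraction G_k/ΣG = 0.7943.)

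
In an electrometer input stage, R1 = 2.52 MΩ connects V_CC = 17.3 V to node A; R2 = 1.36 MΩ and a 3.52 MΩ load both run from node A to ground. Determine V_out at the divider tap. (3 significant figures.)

The load sits in parallel with R2, giving an effective lower resistance R2' = R2·R_L/(R2+R_L) = 0.9810 MΩ.
Voltage divider with the loaded lower leg: V_out = 17.3 × 0.9810/(2.52 + 0.9810) = 17.3 × 0.2802 = 4.847 V.
(Unloaded it would be 6.06 V; the load pulls it down.)

V_out ≈ 4.85 V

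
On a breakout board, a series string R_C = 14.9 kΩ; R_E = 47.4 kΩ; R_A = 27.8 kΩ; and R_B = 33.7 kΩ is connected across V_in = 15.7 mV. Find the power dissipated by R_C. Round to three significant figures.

Series current I = V_in/ΣR = 15.7/123.8 = 0.1268 µA.
P(R_C) = I²·R_C = (0.1268)² × 14.9 = 0.2396 nW.

P ≈ 0.240 nW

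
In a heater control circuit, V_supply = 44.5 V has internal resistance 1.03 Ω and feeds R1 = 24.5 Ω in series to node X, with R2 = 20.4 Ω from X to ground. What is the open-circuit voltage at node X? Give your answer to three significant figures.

V_th ≈ 19.8 V

R1' = 1.03 + 24.5 = 25.53 Ω (source resistance + R1).
V_th is the unloaded tap voltage: V_supply · R2/(R1'+R2) = 44.5 × 0.4442 = 19.76 V.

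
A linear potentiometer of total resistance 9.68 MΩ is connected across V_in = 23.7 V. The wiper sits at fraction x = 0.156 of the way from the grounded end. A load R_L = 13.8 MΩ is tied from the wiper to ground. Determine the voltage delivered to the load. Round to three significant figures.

Lower segment x·R_p = 1.510 MΩ; upper segment (1−x)·R_p = 8.170 MΩ.
Lower segment in parallel with the load: 1.510 ‖ 13.8 = 1.361 MΩ.
V_out = 23.7 × 1.361/(8.170 + 1.361) = 3.385 V.
(Unloaded: V_out = x·V_in = 3.70 V.)

V_out ≈ 3.38 V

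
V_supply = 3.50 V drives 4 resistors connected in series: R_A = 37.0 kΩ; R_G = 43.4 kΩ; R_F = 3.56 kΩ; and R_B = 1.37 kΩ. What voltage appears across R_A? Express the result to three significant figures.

ΣR = 37.0 + 43.4 + 3.56 + 1.37 = 85.33 kΩ.
V = V_supply · R/ΣR = 3.50 × 0.4336 = 1.518 V.

V ≈ 1.52 V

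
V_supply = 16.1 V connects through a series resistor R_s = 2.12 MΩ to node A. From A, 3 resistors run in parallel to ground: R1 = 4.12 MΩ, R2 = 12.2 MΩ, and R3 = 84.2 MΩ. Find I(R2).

Combine the parallel branches: R_p = (1/4.12 + 1/12.2 + 1/84.2)⁻¹ = 2.971 MΩ.
V_A = 16.1 × 2.971/5.091 = 9.396 V.
I(R2) = V_A / R2 = 9.396/12.2 = 0.7702 µA.
(Equivalently: I_total = 3.162 µA, then current-divider fraction G_k/ΣG = 0.2435.)

I ≈ 0.770 µA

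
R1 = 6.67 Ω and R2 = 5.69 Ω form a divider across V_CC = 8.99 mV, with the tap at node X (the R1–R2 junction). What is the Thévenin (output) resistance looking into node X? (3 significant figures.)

Looking into X with the source shorted: R_th = R1·R2/(R1+R2) = 6.670 × 5.69/12.36 = 3.071 Ω.

R_th ≈ 3.07 Ω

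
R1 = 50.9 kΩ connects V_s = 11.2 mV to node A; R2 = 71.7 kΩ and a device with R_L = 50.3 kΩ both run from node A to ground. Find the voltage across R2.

V_out ≈ 4.11 mV

R2 ‖ R_L = (71.7 × 50.3)/(71.7 + 50.3) = 29.56 kΩ.
Voltage divider with the loaded lower leg: V_out = 11.2 × 29.56/(50.9 + 29.56) = 11.2 × 0.3674 = 4.115 mV.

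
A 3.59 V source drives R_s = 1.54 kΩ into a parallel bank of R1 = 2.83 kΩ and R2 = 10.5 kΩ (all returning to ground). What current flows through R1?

Parallel bank: R_p = 1/(1/2.83 + 1/10.5) = 2.229 kΩ.
V_A by voltage divider: V_A = 3.59 × 2.229/(1.54 + 2.229) = 2.123 V.
Branch current I = V_A/R1 = 2.123/2.83 = 0.7503 mA.

I ≈ 0.750 mA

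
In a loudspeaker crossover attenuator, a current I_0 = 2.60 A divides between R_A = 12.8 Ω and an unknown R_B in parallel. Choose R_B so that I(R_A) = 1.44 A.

In a two-way split, I_A/I_0 = R_B/(R_A + R_B).
With f = 0.5538, R_B = R_A · f/(1−f) = 12.8 × 1.241 = 15.89 Ω.

R_B ≈ 15.9 Ω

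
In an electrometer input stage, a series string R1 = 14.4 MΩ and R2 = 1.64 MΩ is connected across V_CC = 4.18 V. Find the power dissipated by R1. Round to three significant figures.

Series current I = V_CC/ΣR = 4.18/16.04 = 0.2606 µA.
P(R1) = I²·R1 = (0.2606)² × 14.4 = 0.9779 µW.

P ≈ 0.978 µW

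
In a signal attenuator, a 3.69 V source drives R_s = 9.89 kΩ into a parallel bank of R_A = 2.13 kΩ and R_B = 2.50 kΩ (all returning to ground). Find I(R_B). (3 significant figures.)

Parallel bank: R_p = 1/(1/2.13 + 1/2.50) = 1.150 kΩ.
V_A by voltage divider: V_A = 3.69 × 1.150/(9.89 + 1.150) = 0.3844 V.
I(R_B) = V_A / R_B = 0.3844/2.50 = 0.1538 mA.

I ≈ 0.154 mA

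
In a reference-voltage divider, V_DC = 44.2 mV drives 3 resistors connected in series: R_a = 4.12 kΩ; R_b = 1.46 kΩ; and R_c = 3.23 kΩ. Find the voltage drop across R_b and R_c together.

Series total: ΣR = 4.12 + 1.46 + 3.23 = 8.810 kΩ.
R_{R_b..R_c} = 1.46 + 3.23 = 4.690 kΩ.
Voltage divider: V = V_DC · (4.690 / 8.810) = 44.2 × 0.5323 = 23.53 mV.

V ≈ 23.5 mV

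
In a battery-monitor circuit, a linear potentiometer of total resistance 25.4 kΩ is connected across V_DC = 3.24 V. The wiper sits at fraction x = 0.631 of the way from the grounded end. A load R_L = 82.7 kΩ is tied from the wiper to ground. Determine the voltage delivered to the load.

V_out ≈ 1.91 V

Split the track: R_lower = x·R_p = 16.03 kΩ, R_upper = (1−x)·R_p = 9.373 kΩ.
R_L loads the lower segment: effective lower R = 13.43 kΩ.
Loaded-divider output: V_out = 3.24 × 0.5889 = 1.908 V.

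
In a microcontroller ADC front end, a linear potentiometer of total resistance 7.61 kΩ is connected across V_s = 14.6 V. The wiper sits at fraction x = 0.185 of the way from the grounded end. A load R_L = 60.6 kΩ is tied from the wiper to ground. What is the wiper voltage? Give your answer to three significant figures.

Lower segment x·R_p = 1.408 kΩ; upper segment (1−x)·R_p = 6.202 kΩ.
R_L loads the lower segment: effective lower R = 1.376 kΩ.
Loaded-divider output: V_out = 14.6 × 0.1816 = 2.651 V.

V_out ≈ 2.65 V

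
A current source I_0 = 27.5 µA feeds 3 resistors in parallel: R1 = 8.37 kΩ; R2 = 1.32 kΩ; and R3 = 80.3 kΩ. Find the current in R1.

Total conductance ΣG = 1/8.37 + 1/1.32 + 1/80.3 = 0.8895 (units of 1/kΩ).
R1 takes the fraction G_k/ΣG = 0.1195/0.8895 = 0.1343, so I = 27.5 × 0.1343 = 3.694 µA.

I ≈ 3.69 µA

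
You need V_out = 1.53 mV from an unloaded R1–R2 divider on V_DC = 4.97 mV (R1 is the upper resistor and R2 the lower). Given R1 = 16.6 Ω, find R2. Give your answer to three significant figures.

R2 ≈ 7.38 Ω

V_out/V_DC = R2/(R1+R2) = 0.3078.
R2 = R1 · 0.3078/(1 − 0.3078) = 7.383 Ω.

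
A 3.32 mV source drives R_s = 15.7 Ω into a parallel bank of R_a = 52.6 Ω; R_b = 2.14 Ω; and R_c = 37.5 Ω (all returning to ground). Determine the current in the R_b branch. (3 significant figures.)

I ≈ 0.171 mA

Parallel bank: R_p = 1/(1/52.6 + 1/2.14 + 1/37.5) = 1.949 Ω.
Node voltage V_A = V_in · R_p/(R_s + R_p) = 3.32 × 0.1105 = 0.3667 mV.
I(R_b) = V_A / R_b = 0.3667/2.14 = 0.1714 mA.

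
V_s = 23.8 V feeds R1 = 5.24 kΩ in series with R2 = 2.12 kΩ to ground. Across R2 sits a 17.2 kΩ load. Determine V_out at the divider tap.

R2 ‖ R_L = (2.12 × 17.2)/(2.12 + 17.2) = 1.887 kΩ.
Now apply the divider: V_out = 23.8 × 0.2648 = 6.302 V.

V_out ≈ 6.30 V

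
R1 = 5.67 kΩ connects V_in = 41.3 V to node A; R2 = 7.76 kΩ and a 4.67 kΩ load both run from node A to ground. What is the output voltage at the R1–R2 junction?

The load sits in parallel with R2, giving an effective lower resistance R2' = R2·R_L/(R2+R_L) = 2.915 kΩ.
Then V_out = V_in · R2'/(R1 + R2') = 41.3 × 2.915/8.585 = 14.02 V.

V_out ≈ 14.0 V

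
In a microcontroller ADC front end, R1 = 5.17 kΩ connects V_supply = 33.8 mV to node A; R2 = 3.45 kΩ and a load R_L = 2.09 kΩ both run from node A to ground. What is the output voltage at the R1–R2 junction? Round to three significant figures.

V_out ≈ 6.80 mV

The load sits in parallel with R2, giving an effective lower resistance R2' = R2·R_L/(R2+R_L) = 1.302 kΩ.
Then V_out = V_supply · R2'/(R1 + R2') = 33.8 × 1.302/6.472 = 6.798 mV.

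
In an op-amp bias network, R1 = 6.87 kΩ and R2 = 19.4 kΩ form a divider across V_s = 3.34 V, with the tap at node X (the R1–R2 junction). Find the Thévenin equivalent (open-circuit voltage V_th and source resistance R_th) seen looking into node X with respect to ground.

With X open, the divider is unloaded: V_th = 3.34 × 19.4/26.27 = 2.467 V.
Looking into X with the source shorted: R_th = R1·R2/(R1+R2) = 6.870 × 19.4/26.27 = 5.073 kΩ.

V_th ≈ 2.47 V, R_th ≈ 5.07 kΩ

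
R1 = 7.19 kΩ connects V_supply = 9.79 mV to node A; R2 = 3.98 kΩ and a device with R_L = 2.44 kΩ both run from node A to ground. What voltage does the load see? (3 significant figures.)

V_out ≈ 1.70 mV

The load sits in parallel with R2, giving an effective lower resistance R2' = R2·R_L/(R2+R_L) = 1.513 kΩ.
Then V_out = V_supply · R2'/(R1 + R2') = 9.79 × 1.513/8.703 = 1.702 mV.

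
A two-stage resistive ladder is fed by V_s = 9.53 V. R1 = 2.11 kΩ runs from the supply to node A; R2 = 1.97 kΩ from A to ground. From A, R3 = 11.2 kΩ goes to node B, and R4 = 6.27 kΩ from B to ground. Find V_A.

V_A ≈ 4.35 V

Looking into the second stage from A: R3 + R4 = 17.47 kΩ appears in parallel with R2.
Effective lower resistance at A: R2 ‖ 17.47 = 1.770 kΩ.
So V_A = 9.53 × 0.4562 = 4.348 V.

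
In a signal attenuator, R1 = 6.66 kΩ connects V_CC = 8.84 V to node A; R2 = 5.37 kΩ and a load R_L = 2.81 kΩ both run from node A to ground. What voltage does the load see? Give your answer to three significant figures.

First combine the lower leg with the load: R2 ‖ R_L = 1.845 kΩ.
Then V_out = V_CC · R2'/(R1 + R2') = 8.84 × 1.845/8.505 = 1.917 V.
(Unloaded it would be 3.95 V; the load pulls it down.)

V_out ≈ 1.92 V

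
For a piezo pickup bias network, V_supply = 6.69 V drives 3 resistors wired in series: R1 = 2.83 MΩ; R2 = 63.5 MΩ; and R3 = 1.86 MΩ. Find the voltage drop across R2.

Series total: ΣR = 2.83 + 63.5 + 1.86 = 68.19 MΩ.
By the voltage-divider rule, V = 6.69 × 63.50/68.19 = 6.230 V.

V ≈ 6.23 V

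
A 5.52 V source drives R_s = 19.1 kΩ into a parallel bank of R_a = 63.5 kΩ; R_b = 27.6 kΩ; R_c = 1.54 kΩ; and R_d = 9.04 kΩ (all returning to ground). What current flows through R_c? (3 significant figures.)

I ≈ 0.217 mA

Combine the parallel branches: R_p = (1/63.5 + 1/27.6 + 1/1.54 + 1/9.04)⁻¹ = 1.232 kΩ.
V_A = 5.52 × 1.232/20.33 = 0.3344 V.
Branch current I = V_A/R_c = 0.3344/1.54 = 0.2171 mA.
(Equivalently: I_total = 0.2715 mA, then current-divider fraction G_k/ΣG = 0.7997.)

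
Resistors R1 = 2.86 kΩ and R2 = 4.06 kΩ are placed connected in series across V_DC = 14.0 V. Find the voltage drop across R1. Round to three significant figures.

ΣR = 2.86 + 4.06 = 6.920 kΩ.
By the voltage-divider rule, V = 14.0 × 2.860/6.920 = 5.786 V.

V ≈ 5.79 V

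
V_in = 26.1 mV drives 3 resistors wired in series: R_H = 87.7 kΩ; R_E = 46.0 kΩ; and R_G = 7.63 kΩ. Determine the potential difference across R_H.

ΣR = 87.7 + 46.0 + 7.63 = 141.3 kΩ.
Voltage divider: V = V_in · (87.70 / 141.3) = 26.1 × 0.6205 = 16.20 mV.

V ≈ 16.2 mV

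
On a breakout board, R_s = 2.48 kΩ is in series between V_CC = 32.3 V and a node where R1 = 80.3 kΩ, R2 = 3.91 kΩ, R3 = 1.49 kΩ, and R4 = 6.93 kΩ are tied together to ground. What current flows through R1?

I ≈ 0.109 mA

Combine the parallel branches: R_p = (1/80.3 + 1/3.91 + 1/1.49 + 1/6.93)⁻¹ = 0.9228 kΩ.
V_A by voltage divider: V_A = 32.3 × 0.9228/(2.48 + 0.9228) = 8.759 V.
Branch current I = V_A/R1 = 8.759/80.3 = 0.1091 mA.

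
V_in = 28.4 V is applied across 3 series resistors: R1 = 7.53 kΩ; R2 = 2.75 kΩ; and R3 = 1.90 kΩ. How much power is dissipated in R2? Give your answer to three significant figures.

The common current is I = 28.4/12.18 = 2.332 mA.
P(R2) = I²·R2 = (2.332)² × 2.75 = 14.95 mW.

P ≈ 15.0 mW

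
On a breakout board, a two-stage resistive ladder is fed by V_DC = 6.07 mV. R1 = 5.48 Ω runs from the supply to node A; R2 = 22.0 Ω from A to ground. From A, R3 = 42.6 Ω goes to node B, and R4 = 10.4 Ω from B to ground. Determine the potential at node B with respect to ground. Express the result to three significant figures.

Looking into the second stage from A: R3 + R4 = 53.00 Ω appears in parallel with R2.
Effective lower resistance at A: R2 ‖ 53.00 = 15.55 Ω.
First divider: V_A = V_DC · 15.55/(5.48 + 15.55) = 4.488 mV.
Stage 2 is unloaded, so V_B = V_A · R4/(R3+R4) = 4.488 × 10.4/53.00 = 0.8807 mV.

V_B ≈ 0.881 mV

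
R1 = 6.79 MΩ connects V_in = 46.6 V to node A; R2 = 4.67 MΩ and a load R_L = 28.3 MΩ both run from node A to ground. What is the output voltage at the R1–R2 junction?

V_out ≈ 17.3 V

R2 ‖ R_L = (4.67 × 28.3)/(4.67 + 28.3) = 4.009 MΩ.
Voltage divider with the loaded lower leg: V_out = 46.6 × 4.009/(6.79 + 4.009) = 46.6 × 0.3712 = 17.30 V.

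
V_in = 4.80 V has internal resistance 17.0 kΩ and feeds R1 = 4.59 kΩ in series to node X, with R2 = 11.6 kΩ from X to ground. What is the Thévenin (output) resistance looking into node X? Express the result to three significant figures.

R_th ≈ 7.55 kΩ

R1' = 17.0 + 4.59 = 21.59 kΩ (source resistance + R1).
Zeroing V_in shorts the top of R1' to ground, so R_th = R1' ‖ R2 = 7.546 kΩ.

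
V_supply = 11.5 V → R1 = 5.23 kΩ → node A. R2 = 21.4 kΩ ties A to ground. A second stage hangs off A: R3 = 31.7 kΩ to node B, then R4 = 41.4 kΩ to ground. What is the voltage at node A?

The second stage (R3 + R4 = 73.10 kΩ) loads node A in parallel with R2.
Effective lower resistance at A: R2 ‖ 73.10 = 16.55 kΩ.
First divider: V_A = V_supply · 16.55/(5.23 + 16.55) = 8.739 V.

V_A ≈ 8.74 V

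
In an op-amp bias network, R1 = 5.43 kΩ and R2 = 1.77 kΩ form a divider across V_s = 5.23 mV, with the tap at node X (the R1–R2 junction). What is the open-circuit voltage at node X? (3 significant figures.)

V_th ≈ 1.29 mV

Open-circuit (no load on X): V_th = V_s · R2/(R1 + R2) = 5.23 × 1.77/(5.430 + 1.77) = 1.286 mV.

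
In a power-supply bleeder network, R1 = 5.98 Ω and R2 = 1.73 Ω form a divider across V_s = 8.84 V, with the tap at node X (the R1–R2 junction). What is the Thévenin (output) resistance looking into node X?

R_th ≈ 1.34 Ω

With V_s suppressed (replaced by a short), R_th = R1 ‖ R2 = (5.980 × 1.73)/(5.980 + 1.73) = 1.342 Ω.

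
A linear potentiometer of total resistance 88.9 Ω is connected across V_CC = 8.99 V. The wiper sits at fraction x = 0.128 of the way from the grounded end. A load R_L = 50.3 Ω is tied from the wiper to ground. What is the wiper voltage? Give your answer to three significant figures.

Split the track: R_lower = x·R_p = 11.38 Ω, R_upper = (1−x)·R_p = 77.52 Ω.
R_L loads the lower segment: effective lower R = 9.280 Ω.
Loaded-divider output: V_out = 8.99 × 0.1069 = 0.9611 V.

V_out ≈ 0.961 V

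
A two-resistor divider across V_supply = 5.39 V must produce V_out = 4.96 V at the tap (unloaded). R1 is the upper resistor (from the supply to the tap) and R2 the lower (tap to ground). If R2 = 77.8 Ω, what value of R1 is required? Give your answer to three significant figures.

R1 ≈ 6.74 Ω

Required fraction k = V_out/V_supply = 0.9202.
R1 = R2·(1/k − 1) = 77.8 × 0.08669 = 6.745 Ω.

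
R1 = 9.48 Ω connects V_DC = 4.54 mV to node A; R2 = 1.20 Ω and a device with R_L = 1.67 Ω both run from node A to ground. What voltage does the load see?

V_out ≈ 0.311 mV

First combine the lower leg with the load: R2 ‖ R_L = 0.6983 Ω.
Then V_out = V_DC · R2'/(R1 + R2') = 4.54 × 0.6983/10.18 = 0.3115 mV.
(Unloaded it would be 0.510 mV; the load pulls it down.)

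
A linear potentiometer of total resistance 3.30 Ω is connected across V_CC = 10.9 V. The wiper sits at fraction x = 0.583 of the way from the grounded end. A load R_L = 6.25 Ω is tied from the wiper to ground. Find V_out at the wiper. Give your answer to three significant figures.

V_out ≈ 5.63 V

Split the track: R_lower = x·R_p = 1.924 Ω, R_upper = (1−x)·R_p = 1.376 Ω.
R_L loads the lower segment: effective lower R = 1.471 Ω.
V_out = 10.9 × 1.471/(1.376 + 1.471) = 5.632 V.
(Unloaded: V_out = x·V_CC = 6.35 V.)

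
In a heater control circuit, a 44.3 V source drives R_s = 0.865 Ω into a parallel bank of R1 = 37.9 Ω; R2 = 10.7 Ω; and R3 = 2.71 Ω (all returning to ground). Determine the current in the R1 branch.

I ≈ 0.821 A

Equivalent of the parallel group: R_p = 2.046 Ω.
Node voltage V_A = V_supply · R_p/(R_s + R_p) = 44.3 × 0.7028 = 31.13 V.
Branch current I = V_A/R1 = 31.13/37.9 = 0.8215 A.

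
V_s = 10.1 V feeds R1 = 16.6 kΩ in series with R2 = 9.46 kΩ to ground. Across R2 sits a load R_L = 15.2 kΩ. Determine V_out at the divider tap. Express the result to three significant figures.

V_out ≈ 2.63 V

R2 ‖ R_L = (9.46 × 15.2)/(9.46 + 15.2) = 5.831 kΩ.
Voltage divider with the loaded lower leg: V_out = 10.1 × 5.831/(16.6 + 5.831) = 10.1 × 0.2600 = 2.626 V.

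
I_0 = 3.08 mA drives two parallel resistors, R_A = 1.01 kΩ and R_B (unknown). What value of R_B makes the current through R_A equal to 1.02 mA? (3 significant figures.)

In a two-way split, I_A/I_0 = R_B/(R_A + R_B).
With f = 0.3312, R_B = R_A · f/(1−f) = 1.01 × 0.4951 = 0.5001 kΩ.

R_B ≈ 0.500 kΩ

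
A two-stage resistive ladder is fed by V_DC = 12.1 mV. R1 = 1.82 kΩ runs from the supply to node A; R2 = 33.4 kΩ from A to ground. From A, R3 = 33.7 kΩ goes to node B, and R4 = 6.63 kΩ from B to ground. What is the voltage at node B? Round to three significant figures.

V_B ≈ 1.81 mV

The second stage (R3 + R4 = 40.33 kΩ) loads node A in parallel with R2.
Effective lower resistance at A: R2 ‖ 40.33 = 18.27 kΩ.
V_A = 12.1 × 18.27/(1.82 + 18.27) = 11.00 mV.
V_B = V_A × 0.1644 = 1.809 mV.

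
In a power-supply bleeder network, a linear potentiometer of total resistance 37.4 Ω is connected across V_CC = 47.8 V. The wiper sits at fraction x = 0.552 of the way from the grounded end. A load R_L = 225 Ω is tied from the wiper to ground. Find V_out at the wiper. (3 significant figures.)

V_out ≈ 25.3 V

Split the track: R_lower = x·R_p = 20.64 Ω, R_upper = (1−x)·R_p = 16.76 Ω.
R_L loads the lower segment: effective lower R = 18.91 Ω.
Then V_out = V_CC · 18.91/(16.76 + 18.91) = 25.34 V.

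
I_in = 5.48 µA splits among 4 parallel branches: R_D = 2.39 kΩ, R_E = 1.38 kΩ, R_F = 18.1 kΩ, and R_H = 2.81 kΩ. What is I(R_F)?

Conductances: ΣG = 1/2.39 + 1/1.38 + 1/18.1 + 1/2.81 = 1.554 (1/kΩ).
R_F takes the fraction G_k/ΣG = 0.05525/1.554 = 0.03555, so I = 5.48 × 0.03555 = 0.1948 µA.

I ≈ 0.195 µA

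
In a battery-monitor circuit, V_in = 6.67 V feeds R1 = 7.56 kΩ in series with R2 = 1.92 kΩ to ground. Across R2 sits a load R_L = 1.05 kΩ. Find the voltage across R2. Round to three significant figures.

V_out ≈ 0.550 V

R2 ‖ R_L = (1.92 × 1.05)/(1.92 + 1.05) = 0.6788 kΩ.
Then V_out = V_in · R2'/(R1 + R2') = 6.67 × 0.6788/8.239 = 0.5495 V.
(Unloaded it would be 1.35 V; the load pulls it down.)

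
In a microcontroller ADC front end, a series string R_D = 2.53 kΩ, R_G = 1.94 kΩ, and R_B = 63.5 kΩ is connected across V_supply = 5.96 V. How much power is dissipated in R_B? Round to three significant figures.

P ≈ 0.488 mW

Series current I = V_supply/ΣR = 5.96/67.97 = 0.08769 mA.
P(R_B) = I²·R_B = (0.08769)² × 63.5 = 0.4882 mW.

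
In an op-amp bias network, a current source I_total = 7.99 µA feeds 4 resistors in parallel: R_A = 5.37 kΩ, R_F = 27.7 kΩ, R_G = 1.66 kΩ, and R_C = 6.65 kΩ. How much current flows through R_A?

Total conductance ΣG = 1/5.37 + 1/27.7 + 1/1.66 + 1/6.65 = 0.9751 (units of 1/kΩ).
Current divider: I(R_A) = I_total · G_k/ΣG = 7.99 × (0.1862/0.9751) = 7.99 × 0.1910 = 1.526 µA.

I ≈ 1.53 µA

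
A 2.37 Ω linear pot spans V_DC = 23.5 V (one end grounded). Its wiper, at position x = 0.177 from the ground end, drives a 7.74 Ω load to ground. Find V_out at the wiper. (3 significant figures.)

V_out ≈ 3.98 V

The pot divides into 1.951 Ω above the wiper and 0.4195 Ω below.
Lower segment in parallel with the load: 0.4195 ‖ 7.74 = 0.3979 Ω.
Loaded-divider output: V_out = 23.5 × 0.1694 = 3.982 V.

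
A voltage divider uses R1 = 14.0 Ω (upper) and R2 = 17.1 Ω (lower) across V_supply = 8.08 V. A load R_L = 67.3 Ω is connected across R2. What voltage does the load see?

First combine the lower leg with the load: R2 ‖ R_L = 13.64 Ω.
Then V_out = V_supply · R2'/(R1 + R2') = 8.08 × 13.64/27.64 = 3.987 V.
(Unloaded it would be 4.44 V; the load pulls it down.)

V_out ≈ 3.99 V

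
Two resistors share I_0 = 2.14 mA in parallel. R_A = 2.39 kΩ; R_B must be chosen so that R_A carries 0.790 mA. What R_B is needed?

Two-branch current divider: I_A = I_0 · R_B/(R_A + R_B).
0.790/2.14 = R_B/(R_A + R_B) → R_B = R_A · (0.3692)/(1 − 0.3692) = 2.39 × 0.5852 = 1.399 kΩ.

R_B ≈ 1.40 kΩ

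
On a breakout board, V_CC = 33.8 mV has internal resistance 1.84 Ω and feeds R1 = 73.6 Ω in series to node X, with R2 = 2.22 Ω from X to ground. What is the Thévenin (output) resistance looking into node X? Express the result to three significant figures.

R_th ≈ 2.16 Ω

R1' = 1.84 + 73.6 = 75.44 Ω (source resistance + R1).
With V_CC suppressed (replaced by a short), R_th = R1' ‖ R2 = (75.44 × 2.22)/(75.44 + 2.22) = 2.157 Ω.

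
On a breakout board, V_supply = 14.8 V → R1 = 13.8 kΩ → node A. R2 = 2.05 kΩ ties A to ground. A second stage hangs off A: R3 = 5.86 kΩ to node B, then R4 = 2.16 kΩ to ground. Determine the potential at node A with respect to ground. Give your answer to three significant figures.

The second stage (R3 + R4 = 8.020 kΩ) loads node A in parallel with R2.
R2 ‖ (R3+R4) = 1.633 kΩ.
First divider: V_A = V_supply · 1.633/(13.8 + 1.633) = 1.566 V.

V_A ≈ 1.57 V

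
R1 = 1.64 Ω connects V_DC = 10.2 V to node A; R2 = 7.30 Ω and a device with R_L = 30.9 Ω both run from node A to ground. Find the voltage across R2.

R2 ‖ R_L = (7.30 × 30.9)/(7.30 + 30.9) = 5.905 Ω.
Then V_out = V_DC · R2'/(R1 + R2') = 10.2 × 5.905/7.545 = 7.983 V.
(Unloaded it would be 8.33 V; the load pulls it down.)

V_out ≈ 7.98 V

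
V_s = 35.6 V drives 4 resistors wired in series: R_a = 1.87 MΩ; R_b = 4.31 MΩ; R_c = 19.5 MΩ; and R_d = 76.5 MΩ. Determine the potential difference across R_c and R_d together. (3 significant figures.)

V ≈ 33.4 V

ΣR = 1.87 + 4.31 + 19.5 + 76.5 = 102.2 MΩ.
R_{R_c..R_d} = 19.5 + 76.5 = 96.00 MΩ.
V = V_s · R/ΣR = 35.6 × 0.9395 = 33.45 V.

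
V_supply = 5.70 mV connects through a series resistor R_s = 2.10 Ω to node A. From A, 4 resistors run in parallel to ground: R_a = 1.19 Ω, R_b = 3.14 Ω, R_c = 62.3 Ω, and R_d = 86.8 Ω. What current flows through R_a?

Parallel bank: R_p = 1/(1/1.19 + 1/3.14 + 1/62.3 + 1/86.8) = 0.8429 Ω.
Node voltage V_A = V_supply · R_p/(R_s + R_p) = 5.70 × 0.2864 = 1.633 mV.
I(R_a) = V_A / R_a = 1.633/1.19 = 1.372 mA.

I ≈ 1.37 mA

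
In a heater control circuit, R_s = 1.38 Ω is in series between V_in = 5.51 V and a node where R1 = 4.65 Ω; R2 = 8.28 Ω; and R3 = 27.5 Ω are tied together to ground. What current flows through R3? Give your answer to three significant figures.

Combine the parallel branches: R_p = (1/4.65 + 1/8.28 + 1/27.5)⁻¹ = 2.687 Ω.
V_A = 5.51 × 2.687/4.067 = 3.640 V.
Branch current I = V_A/R3 = 3.640/27.5 = 0.1324 A.

I ≈ 0.132 A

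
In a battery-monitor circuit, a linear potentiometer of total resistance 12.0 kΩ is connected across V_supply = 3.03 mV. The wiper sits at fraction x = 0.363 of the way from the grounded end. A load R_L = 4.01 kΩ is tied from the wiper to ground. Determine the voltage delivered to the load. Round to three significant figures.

Lower segment x·R_p = 4.356 kΩ; upper segment (1−x)·R_p = 7.644 kΩ.
Lower segment in parallel with the load: 4.356 ‖ 4.01 = 2.088 kΩ.
Then V_out = V_supply · 2.088/(7.644 + 2.088) = 0.6501 mV.
(Unloaded: V_out = x·V_supply = 1.10 mV.)

V_out ≈ 0.650 mV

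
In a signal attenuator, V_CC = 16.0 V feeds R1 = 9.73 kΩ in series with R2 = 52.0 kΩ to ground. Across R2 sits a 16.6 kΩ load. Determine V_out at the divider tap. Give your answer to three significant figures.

The load sits in parallel with R2, giving an effective lower resistance R2' = R2·R_L/(R2+R_L) = 12.58 kΩ.
Then V_out = V_CC · R2'/(R1 + R2') = 16.0 × 12.58/22.31 = 9.023 V.
(Unloaded it would be 13.5 V; the load pulls it down.)

V_out ≈ 9.02 V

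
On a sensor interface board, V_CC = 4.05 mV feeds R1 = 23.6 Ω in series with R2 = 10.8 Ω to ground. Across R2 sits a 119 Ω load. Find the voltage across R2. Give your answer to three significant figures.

R2 ‖ R_L = (10.8 × 119)/(10.8 + 119) = 9.901 Ω.
Voltage divider with the loaded lower leg: V_out = 4.05 × 9.901/(23.6 + 9.901) = 4.05 × 0.2956 = 1.197 mV.
(Unloaded it would be 1.27 mV; the load pulls it down.)

V_out ≈ 1.20 mV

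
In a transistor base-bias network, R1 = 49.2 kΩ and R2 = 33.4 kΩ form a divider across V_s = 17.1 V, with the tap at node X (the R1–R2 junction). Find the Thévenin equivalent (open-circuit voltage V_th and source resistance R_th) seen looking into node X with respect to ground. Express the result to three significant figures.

V_th ≈ 6.91 V, R_th ≈ 19.9 kΩ

With X open, the divider is unloaded: V_th = 17.1 × 33.4/82.60 = 6.915 V.
With V_s suppressed (replaced by a short), R_th = R1 ‖ R2 = (49.20 × 33.4)/(49.20 + 33.4) = 19.89 kΩ.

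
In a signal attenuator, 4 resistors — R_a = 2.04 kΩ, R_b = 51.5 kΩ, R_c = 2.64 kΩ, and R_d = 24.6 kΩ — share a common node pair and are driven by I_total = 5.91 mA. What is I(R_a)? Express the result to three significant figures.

ΣG = 1/2.04 + 1/51.5 + 1/2.64 + 1/24.6 = 0.9291.
Current divider: I(R_a) = I_total · G_k/ΣG = 5.91 × (0.4902/0.9291) = 5.91 × 0.5276 = 3.118 mA.

I ≈ 3.12 mA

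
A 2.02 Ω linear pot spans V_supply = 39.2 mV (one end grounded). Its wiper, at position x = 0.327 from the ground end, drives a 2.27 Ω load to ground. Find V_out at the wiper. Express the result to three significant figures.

Lower segment x·R_p = 0.6605 Ω; upper segment (1−x)·R_p = 1.359 Ω.
Lower segment in parallel with the load: 0.6605 ‖ 2.27 = 0.5117 Ω.
Loaded-divider output: V_out = 39.2 × 0.2734 = 10.72 mV.

V_out ≈ 10.7 mV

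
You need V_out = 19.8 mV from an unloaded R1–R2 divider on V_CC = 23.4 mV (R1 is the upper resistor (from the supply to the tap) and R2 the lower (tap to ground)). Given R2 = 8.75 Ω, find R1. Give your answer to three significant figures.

Required fraction k = V_out/V_CC = 0.8462.
So R1 = R2 · (V_CC/V_out − 1) = 8.75 × (23.4/19.8 − 1) = 8.75 × 0.1818 = 1.591 Ω.

R1 ≈ 1.59 Ω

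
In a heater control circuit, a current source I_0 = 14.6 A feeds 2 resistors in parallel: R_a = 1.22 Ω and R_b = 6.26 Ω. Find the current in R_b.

I ≈ 2.38 A

For two parallel branches, I_k = I_0 · (other R)/(sum of R).
So I = 14.6 × 1.22/7.480 = 2.381 A.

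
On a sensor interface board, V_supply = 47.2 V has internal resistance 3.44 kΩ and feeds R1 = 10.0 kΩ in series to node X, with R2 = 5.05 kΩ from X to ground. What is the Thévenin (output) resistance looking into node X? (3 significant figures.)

R1' = 3.44 + 10.0 = 13.44 kΩ (source resistance + R1).
Zeroing V_supply shorts the top of R1' to ground, so R_th = R1' ‖ R2 = 3.671 kΩ.

R_th ≈ 3.67 kΩ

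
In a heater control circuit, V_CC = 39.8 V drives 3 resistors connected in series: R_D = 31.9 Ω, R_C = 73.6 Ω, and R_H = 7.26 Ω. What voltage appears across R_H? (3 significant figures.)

V ≈ 2.56 V

Total series resistance ΣR = 31.9 + 73.6 + 7.26 = 112.8 Ω.
By the voltage-divider rule, V = 39.8 × 7.260/112.8 = 2.563 V.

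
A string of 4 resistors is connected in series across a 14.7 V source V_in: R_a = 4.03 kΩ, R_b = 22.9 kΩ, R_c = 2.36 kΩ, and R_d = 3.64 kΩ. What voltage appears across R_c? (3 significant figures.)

Total series resistance ΣR = 4.03 + 22.9 + 2.36 + 3.64 = 32.93 kΩ.
By the voltage-divider rule, V = 14.7 × 2.360/32.93 = 1.054 V.

V ≈ 1.05 V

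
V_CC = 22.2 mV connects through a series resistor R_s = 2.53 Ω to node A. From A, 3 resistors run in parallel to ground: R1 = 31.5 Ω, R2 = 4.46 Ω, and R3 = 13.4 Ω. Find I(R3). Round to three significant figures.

Parallel bank: R_p = 1/(1/31.5 + 1/4.46 + 1/13.4) = 3.025 Ω.
Node voltage V_A = V_CC · R_p/(R_s + R_p) = 22.2 × 0.5445 = 12.09 mV.
I(R3) = V_A / R3 = 12.09/13.4 = 0.9022 mA.

I ≈ 0.902 mA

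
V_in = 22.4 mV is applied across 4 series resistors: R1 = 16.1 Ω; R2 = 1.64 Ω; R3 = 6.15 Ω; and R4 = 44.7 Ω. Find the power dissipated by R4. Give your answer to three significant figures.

P ≈ 4.77 µW

The common current is I = 22.4/68.59 = 0.3266 mA.
P = I²R = 0.1067 × 44.7 = 4.767 µW.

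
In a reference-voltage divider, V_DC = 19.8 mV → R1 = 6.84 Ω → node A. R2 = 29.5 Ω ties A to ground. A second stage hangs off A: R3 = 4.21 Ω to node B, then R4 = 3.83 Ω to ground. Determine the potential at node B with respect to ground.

The second stage (R3 + R4 = 8.040 Ω) loads node A in parallel with R2.
Effective lower resistance at A: R2 ‖ 8.040 = 6.318 Ω.
First divider: V_A = V_DC · 6.318/(6.84 + 6.318) = 9.507 mV.
Then the unloaded second divider: V_B = V_A × R4/(R3+R4) = 9.507 × 0.4764 = 4.529 mV.

V_B ≈ 4.53 mV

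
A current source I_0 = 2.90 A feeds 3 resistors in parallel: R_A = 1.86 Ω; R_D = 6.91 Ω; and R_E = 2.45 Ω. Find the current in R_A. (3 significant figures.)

I ≈ 1.43 A

Conductances: ΣG = 1/1.86 + 1/6.91 + 1/2.45 = 1.091 (1/Ω).
R_A takes the fraction G_k/ΣG = 0.5376/1.091 = 0.4930, so I = 2.90 × 0.4930 = 1.430 A.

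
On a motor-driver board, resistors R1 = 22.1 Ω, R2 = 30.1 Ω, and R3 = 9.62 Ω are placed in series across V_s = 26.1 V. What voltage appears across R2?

Total series resistance ΣR = 22.1 + 30.1 + 9.62 = 61.82 Ω.
Voltage divider: V = V_s · (30.10 / 61.82) = 26.1 × 0.4869 = 12.71 V.

V ≈ 12.7 V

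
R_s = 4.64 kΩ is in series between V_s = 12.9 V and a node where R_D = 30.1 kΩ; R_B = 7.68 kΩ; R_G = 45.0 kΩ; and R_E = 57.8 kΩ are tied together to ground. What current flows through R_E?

I ≈ 0.115 mA

Equivalent of the parallel group: R_p = 4.927 kΩ.
Node voltage V_A = V_s · R_p/(R_s + R_p) = 12.9 × 0.5150 = 6.644 V.
I(R_E) = V_A / R_E = 6.644/57.8 = 0.1149 mA.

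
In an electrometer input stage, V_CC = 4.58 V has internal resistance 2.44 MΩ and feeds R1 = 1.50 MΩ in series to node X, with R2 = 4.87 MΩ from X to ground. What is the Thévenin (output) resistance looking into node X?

R_th ≈ 2.18 MΩ

R1' = 2.44 + 1.50 = 3.940 MΩ (source resistance + R1).
Looking into X with the source shorted: R_th = R1'·R2/(R1'+R2) = 3.940 × 4.87/8.810 = 2.178 MΩ.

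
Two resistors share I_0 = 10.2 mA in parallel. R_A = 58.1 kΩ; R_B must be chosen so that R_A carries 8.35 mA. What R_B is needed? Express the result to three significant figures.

R_B ≈ 262 kΩ

The fraction through R_A equals R_B/(R_A+R_B).
8.35/10.2 = R_B/(R_A + R_B) → R_B = R_A · (0.8186)/(1 − 0.8186) = 58.1 × 4.514 = 262.2 kΩ.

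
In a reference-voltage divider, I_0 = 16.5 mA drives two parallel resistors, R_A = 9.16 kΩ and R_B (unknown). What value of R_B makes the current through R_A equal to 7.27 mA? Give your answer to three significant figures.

R_B ≈ 7.21 kΩ

In a two-way split, I_A/I_0 = R_B/(R_A + R_B).
With f = 0.4406, R_B = R_A · f/(1−f) = 9.16 × 0.7876 = 7.215 kΩ.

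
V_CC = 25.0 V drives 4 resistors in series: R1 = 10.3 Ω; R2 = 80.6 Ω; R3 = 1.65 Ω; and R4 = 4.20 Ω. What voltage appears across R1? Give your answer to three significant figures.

Series total: ΣR = 10.3 + 80.6 + 1.65 + 4.20 = 96.75 Ω.
Voltage divider: V = V_CC · (10.30 / 96.75) = 25.0 × 0.1065 = 2.661 V.

V ≈ 2.66 V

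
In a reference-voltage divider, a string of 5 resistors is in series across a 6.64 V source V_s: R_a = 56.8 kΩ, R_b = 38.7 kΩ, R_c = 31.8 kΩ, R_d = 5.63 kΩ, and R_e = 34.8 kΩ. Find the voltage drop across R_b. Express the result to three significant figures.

Series total: ΣR = 56.8 + 38.7 + 31.8 + 5.63 + 34.8 = 167.7 kΩ.
Voltage divider: V = V_s · (38.70 / 167.7) = 6.64 × 0.2307 = 1.532 V.

V ≈ 1.53 V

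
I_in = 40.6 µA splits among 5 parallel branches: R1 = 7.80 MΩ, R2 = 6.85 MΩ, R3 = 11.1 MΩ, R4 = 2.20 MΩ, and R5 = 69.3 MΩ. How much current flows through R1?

I ≈ 6.25 µA

Total conductance ΣG = 1/7.80 + 1/6.85 + 1/11.1 + 1/2.20 + 1/69.3 = 0.8333 (units of 1/MΩ).
R1 takes the fraction G_k/ΣG = 0.1282/0.8333 = 0.1539, so I = 40.6 × 0.1539 = 6.247 µA.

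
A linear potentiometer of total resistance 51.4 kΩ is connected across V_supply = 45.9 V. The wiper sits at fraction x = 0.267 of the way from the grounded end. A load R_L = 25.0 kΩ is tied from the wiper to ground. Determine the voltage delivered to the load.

The pot divides into 37.68 kΩ above the wiper and 13.72 kΩ below.
R_L loads the lower segment: effective lower R = 8.860 kΩ.
Loaded-divider output: V_out = 45.9 × 0.1904 = 8.739 V.

V_out ≈ 8.74 V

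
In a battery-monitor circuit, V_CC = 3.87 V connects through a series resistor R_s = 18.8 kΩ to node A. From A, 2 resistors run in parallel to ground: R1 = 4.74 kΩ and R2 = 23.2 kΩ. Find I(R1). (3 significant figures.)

Parallel bank: R_p = 1/(1/4.74 + 1/23.2) = 3.936 kΩ.
V_A = 3.87 × 3.936/22.74 = 0.6699 V.
I(R1) = V_A / R1 = 0.6699/4.74 = 0.1413 mA.
(Equivalently: I_total = 0.1702 mA, then current-divider fraction G_k/ΣG = 0.8304.)

I ≈ 0.141 mA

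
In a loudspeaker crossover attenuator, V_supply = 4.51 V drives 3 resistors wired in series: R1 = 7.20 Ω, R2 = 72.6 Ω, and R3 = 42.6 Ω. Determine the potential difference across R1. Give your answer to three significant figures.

V ≈ 0.265 V

ΣR = 7.20 + 72.6 + 42.6 = 122.4 Ω.
Voltage divider: V = V_supply · (7.200 / 122.4) = 4.51 × 0.05882 = 0.2653 V.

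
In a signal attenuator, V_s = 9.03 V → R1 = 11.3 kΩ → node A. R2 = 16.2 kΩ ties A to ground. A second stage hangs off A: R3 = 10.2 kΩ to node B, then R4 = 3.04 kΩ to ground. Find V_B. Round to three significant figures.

Node A sees R2 in parallel with the series input of stage 2, R3 + R4 = 13.24 kΩ.
Effective lower resistance at A: R2 ‖ 13.24 = 7.286 kΩ.
First divider: V_A = V_s · 7.286/(11.3 + 7.286) = 3.540 V.
Then the unloaded second divider: V_B = V_A × R4/(R3+R4) = 3.540 × 0.2296 = 0.8128 V.

V_B ≈ 0.813 V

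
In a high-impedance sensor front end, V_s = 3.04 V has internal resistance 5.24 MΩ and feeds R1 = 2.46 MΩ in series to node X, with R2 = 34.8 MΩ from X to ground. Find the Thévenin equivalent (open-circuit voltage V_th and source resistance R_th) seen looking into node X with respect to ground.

V_th ≈ 2.49 V, R_th ≈ 6.30 MΩ

R1' = 5.24 + 2.46 = 7.700 MΩ (source resistance + R1).
V_th is the unloaded tap voltage: V_s · R2/(R1'+R2) = 3.04 × 0.8188 = 2.489 V.
Zeroing V_s shorts the top of R1' to ground, so R_th = R1' ‖ R2 = 6.305 MΩ.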